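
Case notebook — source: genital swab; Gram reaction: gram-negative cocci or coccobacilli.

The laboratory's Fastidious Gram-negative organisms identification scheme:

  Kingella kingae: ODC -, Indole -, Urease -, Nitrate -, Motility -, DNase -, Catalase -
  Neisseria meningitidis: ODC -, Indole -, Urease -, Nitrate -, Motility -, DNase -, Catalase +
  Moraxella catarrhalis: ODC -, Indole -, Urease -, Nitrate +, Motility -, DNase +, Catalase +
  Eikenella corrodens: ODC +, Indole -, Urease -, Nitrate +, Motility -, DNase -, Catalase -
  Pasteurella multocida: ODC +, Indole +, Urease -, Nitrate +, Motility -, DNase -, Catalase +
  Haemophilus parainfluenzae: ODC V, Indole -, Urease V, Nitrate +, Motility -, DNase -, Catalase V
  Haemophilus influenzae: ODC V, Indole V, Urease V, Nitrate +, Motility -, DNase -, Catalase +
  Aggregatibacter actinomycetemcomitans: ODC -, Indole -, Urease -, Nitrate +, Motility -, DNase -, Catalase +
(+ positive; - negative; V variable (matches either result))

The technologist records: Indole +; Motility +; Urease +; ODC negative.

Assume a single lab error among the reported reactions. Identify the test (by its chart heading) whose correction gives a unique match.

As reported, no row in the chart matches all 4 reactions.
Reversing Indole → still no organism matches.
Reversing Motility (to -) → unique match: Haemophilus influenzae.
Reversing ODC → still no organism matches.
Reversing Urease → still no organism matches.

Motility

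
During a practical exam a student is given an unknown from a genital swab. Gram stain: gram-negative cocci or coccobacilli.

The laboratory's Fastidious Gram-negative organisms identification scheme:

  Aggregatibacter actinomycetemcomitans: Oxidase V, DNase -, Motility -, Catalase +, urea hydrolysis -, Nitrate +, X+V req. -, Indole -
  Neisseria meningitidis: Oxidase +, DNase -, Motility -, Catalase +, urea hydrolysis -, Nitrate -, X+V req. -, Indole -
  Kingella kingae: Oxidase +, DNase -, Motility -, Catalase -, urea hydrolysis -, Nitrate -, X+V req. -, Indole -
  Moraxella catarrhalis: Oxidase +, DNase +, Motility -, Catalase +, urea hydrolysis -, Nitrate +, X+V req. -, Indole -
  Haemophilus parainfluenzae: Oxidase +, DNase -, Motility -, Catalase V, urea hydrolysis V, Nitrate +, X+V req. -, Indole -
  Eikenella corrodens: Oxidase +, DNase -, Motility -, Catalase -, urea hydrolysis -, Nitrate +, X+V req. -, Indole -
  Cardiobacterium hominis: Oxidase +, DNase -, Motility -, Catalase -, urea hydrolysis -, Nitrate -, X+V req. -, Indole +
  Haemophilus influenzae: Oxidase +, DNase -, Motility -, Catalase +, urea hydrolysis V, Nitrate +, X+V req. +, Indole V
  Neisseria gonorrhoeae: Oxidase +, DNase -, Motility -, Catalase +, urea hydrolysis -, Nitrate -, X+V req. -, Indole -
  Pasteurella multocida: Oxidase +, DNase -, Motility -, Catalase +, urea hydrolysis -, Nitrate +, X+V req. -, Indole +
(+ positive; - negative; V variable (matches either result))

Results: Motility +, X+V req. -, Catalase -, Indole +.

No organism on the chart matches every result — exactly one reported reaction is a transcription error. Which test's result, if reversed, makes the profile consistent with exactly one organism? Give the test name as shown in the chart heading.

As reported, no row in the chart matches all 4 reactions.
Reversing Indole → still no organism matches.
Reversing Catalase → still no organism matches.
Reversing Motility (to -) → unique match: Cardiobacterium hominis.
Reversing X+V req. → still no organism matches.

Motility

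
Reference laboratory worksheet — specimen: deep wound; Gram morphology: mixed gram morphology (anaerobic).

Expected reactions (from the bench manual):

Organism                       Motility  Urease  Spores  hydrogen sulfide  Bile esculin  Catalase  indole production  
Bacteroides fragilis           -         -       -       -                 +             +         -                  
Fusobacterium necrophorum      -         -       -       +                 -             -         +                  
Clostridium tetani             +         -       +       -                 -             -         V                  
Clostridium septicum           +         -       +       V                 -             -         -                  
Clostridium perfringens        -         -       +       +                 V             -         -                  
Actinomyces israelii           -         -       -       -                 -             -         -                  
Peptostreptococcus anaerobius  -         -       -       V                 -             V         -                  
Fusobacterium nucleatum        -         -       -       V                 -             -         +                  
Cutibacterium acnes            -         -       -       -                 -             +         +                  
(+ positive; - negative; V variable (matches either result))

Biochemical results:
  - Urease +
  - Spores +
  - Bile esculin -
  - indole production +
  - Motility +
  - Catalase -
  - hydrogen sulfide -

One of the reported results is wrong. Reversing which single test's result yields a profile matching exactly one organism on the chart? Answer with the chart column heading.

As reported, no row in the chart matches all 7 reactions.
Reversing Catalase → still no organism matches.
Reversing Motility → still no organism matches.
Reversing hydrogen sulfide → still no organism matches.
Reversing Bile esculin → still no organism matches.
Reversing Urease (to -) → unique match: Clostridium tetani.
Reversing indole production → still no organism matches.
Reversing Spores → still no organism matches.

Urease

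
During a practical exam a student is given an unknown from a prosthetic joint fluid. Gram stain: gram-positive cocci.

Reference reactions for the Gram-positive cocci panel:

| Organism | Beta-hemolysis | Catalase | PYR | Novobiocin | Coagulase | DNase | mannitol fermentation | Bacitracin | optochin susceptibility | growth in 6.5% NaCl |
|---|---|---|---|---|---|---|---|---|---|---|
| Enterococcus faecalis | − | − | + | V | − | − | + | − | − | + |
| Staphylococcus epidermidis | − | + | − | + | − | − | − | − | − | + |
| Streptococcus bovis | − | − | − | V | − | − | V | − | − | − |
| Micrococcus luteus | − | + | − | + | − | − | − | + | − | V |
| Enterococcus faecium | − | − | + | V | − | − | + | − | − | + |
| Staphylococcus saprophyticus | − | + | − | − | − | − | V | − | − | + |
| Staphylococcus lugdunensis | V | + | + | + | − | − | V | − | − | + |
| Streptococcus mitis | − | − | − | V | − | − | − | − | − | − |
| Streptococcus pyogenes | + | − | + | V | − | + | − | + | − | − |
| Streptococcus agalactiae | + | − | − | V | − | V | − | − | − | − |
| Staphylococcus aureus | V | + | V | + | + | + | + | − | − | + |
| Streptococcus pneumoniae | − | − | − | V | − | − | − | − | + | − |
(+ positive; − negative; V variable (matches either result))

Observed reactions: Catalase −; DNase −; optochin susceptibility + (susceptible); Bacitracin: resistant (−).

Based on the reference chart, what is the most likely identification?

DNase −: excludes Streptococcus pyogenes, Staphylococcus aureus — 10 left.
Catalase −: excludes Staphylococcus epidermidis, Micrococcus luteus, Staphylococcus saprophyticus, Staphylococcus lugdunensis — 6 left.
optochin susceptibility +: excludes 5 organisms — 1 left.
Bacitracin −: the one remaining candidate is consistent.

Streptococcus pneumoniae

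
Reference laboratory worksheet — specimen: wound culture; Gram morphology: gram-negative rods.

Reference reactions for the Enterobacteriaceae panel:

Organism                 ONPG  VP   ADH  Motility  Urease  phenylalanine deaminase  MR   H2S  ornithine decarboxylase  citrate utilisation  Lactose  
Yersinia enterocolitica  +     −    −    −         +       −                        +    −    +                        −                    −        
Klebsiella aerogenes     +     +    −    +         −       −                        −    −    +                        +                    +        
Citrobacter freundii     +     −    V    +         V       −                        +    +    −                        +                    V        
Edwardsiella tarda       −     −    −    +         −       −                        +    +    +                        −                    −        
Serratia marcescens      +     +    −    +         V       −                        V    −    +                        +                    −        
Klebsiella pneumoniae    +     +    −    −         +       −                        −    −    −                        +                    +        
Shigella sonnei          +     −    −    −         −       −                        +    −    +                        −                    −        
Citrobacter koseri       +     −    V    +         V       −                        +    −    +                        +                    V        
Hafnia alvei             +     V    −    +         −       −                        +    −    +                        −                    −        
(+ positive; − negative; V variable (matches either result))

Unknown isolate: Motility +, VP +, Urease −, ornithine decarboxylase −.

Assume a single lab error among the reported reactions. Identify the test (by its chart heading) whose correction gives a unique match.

VP

As reported, no row in the chart matches all 4 reactions.
Reversing VP (to −) → unique match: Citrobacter freundii.
Reversing ornithine decarboxylase → 3 organisms match (not unique).
Reversing Motility → still no organism matches.
Reversing Urease → still no organism matches.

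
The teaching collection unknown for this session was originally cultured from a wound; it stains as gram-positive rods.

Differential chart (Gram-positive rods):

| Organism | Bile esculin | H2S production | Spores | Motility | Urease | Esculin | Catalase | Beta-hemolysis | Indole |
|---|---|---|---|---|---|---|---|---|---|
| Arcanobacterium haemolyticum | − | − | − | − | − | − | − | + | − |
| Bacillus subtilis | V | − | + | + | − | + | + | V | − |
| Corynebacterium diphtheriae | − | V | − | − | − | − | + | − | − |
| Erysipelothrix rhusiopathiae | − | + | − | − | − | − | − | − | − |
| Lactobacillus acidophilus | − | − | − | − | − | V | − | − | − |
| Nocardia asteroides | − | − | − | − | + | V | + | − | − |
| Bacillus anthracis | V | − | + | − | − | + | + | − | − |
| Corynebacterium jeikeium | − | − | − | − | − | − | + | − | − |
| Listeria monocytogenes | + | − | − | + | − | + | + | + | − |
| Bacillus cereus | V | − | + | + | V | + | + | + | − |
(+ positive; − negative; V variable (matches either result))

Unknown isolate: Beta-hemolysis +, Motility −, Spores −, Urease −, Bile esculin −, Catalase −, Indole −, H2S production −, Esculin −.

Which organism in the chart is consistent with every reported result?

Arcanobacterium haemolyticum

H2S production −: excludes Erysipelothrix rhusiopathiae — 9 left.
Esculin −: excludes Bacillus subtilis, Bacillus anthracis, Listeria monocytogenes, Bacillus cereus — 5 left.
Indole −: all 5 remaining candidates are consistent.
Spores −: all 5 remaining candidates are consistent.
Catalase −: excludes Corynebacterium diphtheriae, Nocardia asteroides, Corynebacterium jeikeium — 2 left.
Bile esculin −: all 2 remaining candidates are consistent.
Beta-hemolysis +: excludes Lactobacillus acidophilus — 1 left.
Urease −: the one remaining candidate is consistent.
Motility −: the one remaining candidate is consistent.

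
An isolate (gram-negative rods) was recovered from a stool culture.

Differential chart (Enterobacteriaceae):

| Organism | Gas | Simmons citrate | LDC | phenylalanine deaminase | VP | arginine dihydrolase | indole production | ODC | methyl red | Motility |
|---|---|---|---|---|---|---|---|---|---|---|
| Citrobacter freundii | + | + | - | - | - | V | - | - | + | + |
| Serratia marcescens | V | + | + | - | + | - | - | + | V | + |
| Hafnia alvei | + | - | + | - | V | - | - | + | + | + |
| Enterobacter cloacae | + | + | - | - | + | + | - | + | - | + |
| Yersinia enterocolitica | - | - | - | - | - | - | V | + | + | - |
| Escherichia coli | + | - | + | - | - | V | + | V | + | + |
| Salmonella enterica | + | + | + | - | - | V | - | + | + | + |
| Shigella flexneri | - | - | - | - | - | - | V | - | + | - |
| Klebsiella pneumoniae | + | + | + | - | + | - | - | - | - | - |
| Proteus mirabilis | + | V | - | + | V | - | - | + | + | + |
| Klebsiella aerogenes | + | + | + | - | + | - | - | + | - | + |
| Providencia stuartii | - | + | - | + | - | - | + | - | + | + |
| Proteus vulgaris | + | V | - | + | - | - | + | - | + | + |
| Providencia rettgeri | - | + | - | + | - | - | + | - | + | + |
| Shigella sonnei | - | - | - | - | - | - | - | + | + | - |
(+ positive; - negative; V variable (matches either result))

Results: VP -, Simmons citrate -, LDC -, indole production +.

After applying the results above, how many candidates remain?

3

LDC -: excludes 6 organisms — 9 left.
VP -: excludes Enterobacter cloacae — 8 left.
Simmons citrate -: excludes Citrobacter freundii, Providencia stuartii, Providencia rettgeri — 5 left.
indole production +: excludes Proteus mirabilis, Shigella sonnei — 3 left.
Still consistent: Proteus vulgaris, Shigella flexneri, Yersinia enterocolitica.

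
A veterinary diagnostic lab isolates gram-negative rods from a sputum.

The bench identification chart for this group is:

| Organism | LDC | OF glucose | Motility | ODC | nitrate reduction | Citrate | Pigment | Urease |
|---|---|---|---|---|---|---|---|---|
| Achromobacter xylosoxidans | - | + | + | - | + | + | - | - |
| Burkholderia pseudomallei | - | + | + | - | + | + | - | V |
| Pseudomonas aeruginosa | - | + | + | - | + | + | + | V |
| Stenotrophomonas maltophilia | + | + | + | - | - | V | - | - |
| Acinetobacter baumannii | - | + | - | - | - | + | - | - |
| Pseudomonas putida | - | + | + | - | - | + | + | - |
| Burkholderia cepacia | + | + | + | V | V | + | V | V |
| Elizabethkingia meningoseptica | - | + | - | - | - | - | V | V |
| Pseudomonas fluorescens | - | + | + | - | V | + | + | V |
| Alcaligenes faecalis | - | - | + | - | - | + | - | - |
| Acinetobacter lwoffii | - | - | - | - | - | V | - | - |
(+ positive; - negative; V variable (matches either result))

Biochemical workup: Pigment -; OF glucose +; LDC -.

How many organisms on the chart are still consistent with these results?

OF glucose +: excludes Alcaligenes faecalis, Acinetobacter lwoffii — 9 left.
LDC -: excludes Stenotrophomonas maltophilia, Burkholderia cepacia — 7 left.
Pigment -: excludes Pseudomonas aeruginosa, Pseudomonas putida, Pseudomonas fluorescens — 4 left.
Still consistent: Achromobacter xylosoxidans, Acinetobacter baumannii, Burkholderia pseudomallei, Elizabethkingia meningoseptica.

4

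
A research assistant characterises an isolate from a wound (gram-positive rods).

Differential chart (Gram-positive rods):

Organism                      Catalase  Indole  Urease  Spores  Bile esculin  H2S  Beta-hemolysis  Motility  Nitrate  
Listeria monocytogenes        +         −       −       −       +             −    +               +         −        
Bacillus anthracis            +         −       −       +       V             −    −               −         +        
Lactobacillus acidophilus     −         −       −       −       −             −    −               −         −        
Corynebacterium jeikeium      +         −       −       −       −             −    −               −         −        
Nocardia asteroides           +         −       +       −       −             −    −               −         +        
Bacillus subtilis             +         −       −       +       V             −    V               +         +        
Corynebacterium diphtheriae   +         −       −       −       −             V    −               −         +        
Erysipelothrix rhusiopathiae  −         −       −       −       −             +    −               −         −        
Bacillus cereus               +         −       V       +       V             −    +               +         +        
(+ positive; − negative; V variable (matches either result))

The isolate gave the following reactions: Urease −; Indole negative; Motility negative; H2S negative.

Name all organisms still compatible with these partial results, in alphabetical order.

Urease −: excludes Nocardia asteroides — 8 left.
Motility −: excludes Listeria monocytogenes, Bacillus subtilis, Bacillus cereus — 5 left.
Indole −: all 5 remaining candidates are consistent.
H2S −: excludes Erysipelothrix rhusiopathiae — 4 left.

Bacillus anthracis, Corynebacterium diphtheriae, Corynebacterium jeikeium, Lactobacillus acidophilus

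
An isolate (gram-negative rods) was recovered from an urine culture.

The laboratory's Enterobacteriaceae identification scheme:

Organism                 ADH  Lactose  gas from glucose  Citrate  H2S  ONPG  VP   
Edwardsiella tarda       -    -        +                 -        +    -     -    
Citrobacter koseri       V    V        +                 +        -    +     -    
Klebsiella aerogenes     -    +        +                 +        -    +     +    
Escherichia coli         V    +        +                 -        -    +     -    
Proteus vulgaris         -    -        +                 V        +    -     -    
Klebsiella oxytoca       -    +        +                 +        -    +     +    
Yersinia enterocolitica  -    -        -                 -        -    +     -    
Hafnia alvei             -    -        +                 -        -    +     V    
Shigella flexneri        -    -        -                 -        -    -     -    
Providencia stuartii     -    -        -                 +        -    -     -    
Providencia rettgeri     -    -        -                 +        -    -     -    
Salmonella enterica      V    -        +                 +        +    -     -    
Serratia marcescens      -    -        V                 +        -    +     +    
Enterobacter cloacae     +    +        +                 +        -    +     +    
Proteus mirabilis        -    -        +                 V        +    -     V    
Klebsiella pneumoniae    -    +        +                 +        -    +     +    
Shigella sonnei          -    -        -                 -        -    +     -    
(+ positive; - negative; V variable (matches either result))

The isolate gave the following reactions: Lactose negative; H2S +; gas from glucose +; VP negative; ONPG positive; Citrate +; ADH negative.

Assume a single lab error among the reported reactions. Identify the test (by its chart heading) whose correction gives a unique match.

H2S

As reported, no row in the chart matches all 7 reactions.
Reversing ONPG → 3 organisms match (not unique).
Reversing Citrate → still no organism matches.
Reversing Lactose → still no organism matches.
Reversing VP → still no organism matches.
Reversing H2S (to -) → unique match: Citrobacter koseri.
Reversing gas from glucose → still no organism matches.
Reversing ADH → still no organism matches.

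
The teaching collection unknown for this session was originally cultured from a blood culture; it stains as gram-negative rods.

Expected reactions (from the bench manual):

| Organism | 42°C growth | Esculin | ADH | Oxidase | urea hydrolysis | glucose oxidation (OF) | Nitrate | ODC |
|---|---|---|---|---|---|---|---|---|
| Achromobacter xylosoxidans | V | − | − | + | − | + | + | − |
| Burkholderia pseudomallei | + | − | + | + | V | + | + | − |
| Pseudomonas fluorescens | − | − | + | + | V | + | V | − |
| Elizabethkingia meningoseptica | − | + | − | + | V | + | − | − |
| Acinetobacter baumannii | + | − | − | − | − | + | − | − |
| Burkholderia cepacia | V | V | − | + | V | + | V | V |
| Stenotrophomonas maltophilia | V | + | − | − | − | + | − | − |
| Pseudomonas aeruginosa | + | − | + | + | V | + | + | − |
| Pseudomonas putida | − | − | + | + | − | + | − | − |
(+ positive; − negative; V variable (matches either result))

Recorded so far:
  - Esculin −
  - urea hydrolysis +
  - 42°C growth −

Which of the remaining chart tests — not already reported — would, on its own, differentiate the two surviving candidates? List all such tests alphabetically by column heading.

ADH

Esculin −: excludes Elizabethkingia meningoseptica, Stenotrophomonas maltophilia — 7 left.
urea hydrolysis +: excludes Achromobacter xylosoxidans, Acinetobacter baumannii, Pseudomonas putida — 4 left.
42°C growth −: excludes Burkholderia pseudomallei, Pseudomonas aeruginosa — 2 left.
Two candidates remain: Burkholderia cepacia and Pseudomonas fluorescens.
  ADH: Burkholderia cepacia −, Pseudomonas fluorescens + — discriminates.
  Oxidase: + vs + — same for both, does not separate.
  glucose oxidation (OF): + vs + — same for both, does not separate.
  Nitrate: V vs V — variable for at least one, does not separate.
  ODC: V vs − — variable for at least one, does not separate.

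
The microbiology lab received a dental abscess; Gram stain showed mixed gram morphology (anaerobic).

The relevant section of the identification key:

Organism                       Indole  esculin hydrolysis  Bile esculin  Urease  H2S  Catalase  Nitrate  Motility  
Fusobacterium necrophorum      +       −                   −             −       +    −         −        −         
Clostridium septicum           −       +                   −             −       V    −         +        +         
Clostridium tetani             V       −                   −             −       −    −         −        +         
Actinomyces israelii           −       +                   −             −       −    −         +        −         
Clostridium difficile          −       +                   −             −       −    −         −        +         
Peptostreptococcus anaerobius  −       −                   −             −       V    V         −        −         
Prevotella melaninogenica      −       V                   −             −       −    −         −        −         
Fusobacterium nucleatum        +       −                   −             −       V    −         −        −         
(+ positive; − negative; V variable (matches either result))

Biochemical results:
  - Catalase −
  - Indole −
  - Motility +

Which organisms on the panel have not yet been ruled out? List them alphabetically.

Clostridium difficile, Clostridium septicum, Clostridium tetani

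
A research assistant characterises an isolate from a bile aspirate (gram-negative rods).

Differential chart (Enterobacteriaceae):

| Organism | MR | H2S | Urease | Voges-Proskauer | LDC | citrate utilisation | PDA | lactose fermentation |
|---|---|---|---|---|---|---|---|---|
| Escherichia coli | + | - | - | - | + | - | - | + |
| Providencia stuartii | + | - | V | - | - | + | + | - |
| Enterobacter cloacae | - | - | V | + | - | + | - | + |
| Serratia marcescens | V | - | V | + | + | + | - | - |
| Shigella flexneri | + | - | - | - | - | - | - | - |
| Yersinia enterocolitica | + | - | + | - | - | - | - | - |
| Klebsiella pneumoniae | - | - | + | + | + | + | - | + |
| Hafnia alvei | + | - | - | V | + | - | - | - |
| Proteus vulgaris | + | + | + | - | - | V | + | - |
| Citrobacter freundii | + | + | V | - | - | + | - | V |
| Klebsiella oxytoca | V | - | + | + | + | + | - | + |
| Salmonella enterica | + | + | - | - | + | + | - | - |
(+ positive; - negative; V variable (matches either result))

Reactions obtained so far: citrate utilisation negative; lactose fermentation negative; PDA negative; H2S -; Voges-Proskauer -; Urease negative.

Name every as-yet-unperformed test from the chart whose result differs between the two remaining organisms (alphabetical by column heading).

LDC

Voges-Proskauer -: excludes Enterobacter cloacae, Serratia marcescens, Klebsiella pneumoniae, Klebsiella oxytoca — 8 left.
H2S -: excludes Proteus vulgaris, Citrobacter freundii, Salmonella enterica — 5 left.
PDA -: excludes Providencia stuartii — 4 left.
citrate utilisation -: all 4 remaining candidates are consistent.
lactose fermentation -: excludes Escherichia coli — 3 left.
Urease -: excludes Yersinia enterocolitica — 2 left.
Two candidates remain: Hafnia alvei and Shigella flexneri.
  MR: + vs + — same for both, does not separate.
  LDC: Hafnia alvei +, Shigella flexneri - — discriminates.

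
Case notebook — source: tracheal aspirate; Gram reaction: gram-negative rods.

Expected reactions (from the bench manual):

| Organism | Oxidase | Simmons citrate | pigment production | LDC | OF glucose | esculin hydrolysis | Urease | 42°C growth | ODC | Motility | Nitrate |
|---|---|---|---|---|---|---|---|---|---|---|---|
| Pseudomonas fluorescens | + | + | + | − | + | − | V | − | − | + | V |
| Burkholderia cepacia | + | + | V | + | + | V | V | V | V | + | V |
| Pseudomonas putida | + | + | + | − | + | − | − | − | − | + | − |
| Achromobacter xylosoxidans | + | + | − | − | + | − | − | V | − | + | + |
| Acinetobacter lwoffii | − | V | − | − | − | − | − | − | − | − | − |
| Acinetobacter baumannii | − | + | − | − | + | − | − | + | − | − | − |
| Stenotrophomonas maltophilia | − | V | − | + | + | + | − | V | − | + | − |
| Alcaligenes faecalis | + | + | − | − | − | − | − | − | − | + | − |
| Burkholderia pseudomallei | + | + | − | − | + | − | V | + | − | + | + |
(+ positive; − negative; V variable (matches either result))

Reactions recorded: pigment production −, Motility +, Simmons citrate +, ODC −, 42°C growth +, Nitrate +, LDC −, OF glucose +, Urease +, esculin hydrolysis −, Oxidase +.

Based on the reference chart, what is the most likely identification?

Burkholderia pseudomallei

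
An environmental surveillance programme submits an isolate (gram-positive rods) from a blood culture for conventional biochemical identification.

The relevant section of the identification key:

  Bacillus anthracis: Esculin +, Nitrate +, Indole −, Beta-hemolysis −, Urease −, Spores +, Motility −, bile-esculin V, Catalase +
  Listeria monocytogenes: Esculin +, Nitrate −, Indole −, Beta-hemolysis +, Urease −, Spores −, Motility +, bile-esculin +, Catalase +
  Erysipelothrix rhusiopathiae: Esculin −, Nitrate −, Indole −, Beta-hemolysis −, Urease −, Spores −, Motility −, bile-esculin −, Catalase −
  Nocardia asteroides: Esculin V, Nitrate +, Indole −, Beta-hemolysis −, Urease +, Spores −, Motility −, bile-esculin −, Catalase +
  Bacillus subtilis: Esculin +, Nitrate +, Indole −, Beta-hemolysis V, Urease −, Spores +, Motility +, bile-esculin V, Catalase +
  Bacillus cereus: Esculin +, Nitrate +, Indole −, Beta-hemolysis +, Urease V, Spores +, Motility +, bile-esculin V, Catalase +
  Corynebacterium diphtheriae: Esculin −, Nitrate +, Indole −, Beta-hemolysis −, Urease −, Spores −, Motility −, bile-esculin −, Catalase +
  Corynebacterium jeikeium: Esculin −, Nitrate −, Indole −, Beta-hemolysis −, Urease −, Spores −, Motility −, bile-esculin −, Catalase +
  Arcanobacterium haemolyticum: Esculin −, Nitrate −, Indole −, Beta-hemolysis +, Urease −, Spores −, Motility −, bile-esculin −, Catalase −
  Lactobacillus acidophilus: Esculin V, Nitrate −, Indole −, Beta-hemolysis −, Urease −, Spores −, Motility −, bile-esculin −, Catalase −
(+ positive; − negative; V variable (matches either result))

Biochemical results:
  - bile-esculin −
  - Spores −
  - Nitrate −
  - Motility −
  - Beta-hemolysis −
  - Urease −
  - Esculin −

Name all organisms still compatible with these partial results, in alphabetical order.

Beta-hemolysis −: excludes Listeria monocytogenes, Bacillus cereus, Arcanobacterium haemolyticum — 7 left.
Esculin −: excludes Bacillus anthracis, Bacillus subtilis — 5 left.
Motility −: all 5 remaining candidates are consistent.
Spores −: all 5 remaining candidates are consistent.
bile-esculin −: all 5 remaining candidates are consistent.
Urease −: excludes Nocardia asteroides — 4 left.
Nitrate −: excludes Corynebacterium diphtheriae — 3 left.

Corynebacterium jeikeium, Erysipelothrix rhusiopathiae, Lactobacillus acidophilus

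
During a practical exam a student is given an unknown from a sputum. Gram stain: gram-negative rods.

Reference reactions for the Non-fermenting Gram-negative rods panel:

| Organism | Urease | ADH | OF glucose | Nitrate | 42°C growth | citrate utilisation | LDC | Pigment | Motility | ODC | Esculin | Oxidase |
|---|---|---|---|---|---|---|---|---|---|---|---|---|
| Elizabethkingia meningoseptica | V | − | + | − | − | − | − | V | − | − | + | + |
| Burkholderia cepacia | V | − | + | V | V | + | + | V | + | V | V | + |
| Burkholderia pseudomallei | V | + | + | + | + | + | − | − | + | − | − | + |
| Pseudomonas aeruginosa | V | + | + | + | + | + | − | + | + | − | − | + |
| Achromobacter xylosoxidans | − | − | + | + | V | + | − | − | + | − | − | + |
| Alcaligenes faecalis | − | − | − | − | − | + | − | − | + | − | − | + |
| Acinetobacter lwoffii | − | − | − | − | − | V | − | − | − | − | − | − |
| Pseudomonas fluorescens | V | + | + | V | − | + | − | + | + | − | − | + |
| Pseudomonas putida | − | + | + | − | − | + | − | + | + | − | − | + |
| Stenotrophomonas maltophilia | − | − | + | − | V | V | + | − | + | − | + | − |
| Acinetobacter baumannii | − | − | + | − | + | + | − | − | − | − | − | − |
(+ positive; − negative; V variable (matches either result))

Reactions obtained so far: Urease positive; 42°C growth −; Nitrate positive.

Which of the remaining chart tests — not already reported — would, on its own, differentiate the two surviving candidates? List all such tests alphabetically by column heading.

42°C growth −: excludes Burkholderia pseudomallei, Pseudomonas aeruginosa, Acinetobacter baumannii — 8 left.
Urease +: excludes 5 organisms — 3 left.
Nitrate +: excludes Elizabethkingia meningoseptica — 2 left.
Two candidates remain: Burkholderia cepacia and Pseudomonas fluorescens.
  ADH: Burkholderia cepacia −, Pseudomonas fluorescens + — discriminates.
  OF glucose: + vs + — same for both, does not separate.
  citrate utilisation: + vs + — same for both, does not separate.
  LDC: Burkholderia cepacia +, Pseudomonas fluorescens − — discriminates.
  Pigment: V vs + — variable for at least one, does not separate.
  Motility: + vs + — same for both, does not separate.
  ODC: V vs − — variable for at least one, does not separate.
  Esculin: V vs − — variable for at least one, does not separate.
  Oxidase: + vs + — same for both, does not separate.

ADH, LDC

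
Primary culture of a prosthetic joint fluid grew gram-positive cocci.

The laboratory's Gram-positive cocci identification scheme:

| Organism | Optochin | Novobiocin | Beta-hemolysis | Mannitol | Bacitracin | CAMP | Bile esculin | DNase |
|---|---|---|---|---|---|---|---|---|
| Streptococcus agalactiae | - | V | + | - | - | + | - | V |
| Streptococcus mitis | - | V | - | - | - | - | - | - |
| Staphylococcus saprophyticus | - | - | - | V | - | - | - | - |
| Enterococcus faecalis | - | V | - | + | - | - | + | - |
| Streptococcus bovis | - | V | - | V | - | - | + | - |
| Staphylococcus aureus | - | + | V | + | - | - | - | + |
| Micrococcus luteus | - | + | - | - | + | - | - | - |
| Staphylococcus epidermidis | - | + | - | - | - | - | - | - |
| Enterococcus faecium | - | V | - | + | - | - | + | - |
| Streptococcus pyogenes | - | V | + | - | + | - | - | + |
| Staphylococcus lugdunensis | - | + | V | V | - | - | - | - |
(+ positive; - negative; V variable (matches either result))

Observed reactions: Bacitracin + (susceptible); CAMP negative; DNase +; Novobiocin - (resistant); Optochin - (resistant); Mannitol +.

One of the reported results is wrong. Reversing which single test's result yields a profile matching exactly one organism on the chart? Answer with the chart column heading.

As reported, no row in the chart matches all 6 reactions.
Reversing Novobiocin → still no organism matches.
Reversing Bacitracin → still no organism matches.
Reversing Optochin → still no organism matches.
Reversing DNase → still no organism matches.
Reversing CAMP → still no organism matches.
Reversing Mannitol (to -) → unique match: Streptococcus pyogenes.

Mannitol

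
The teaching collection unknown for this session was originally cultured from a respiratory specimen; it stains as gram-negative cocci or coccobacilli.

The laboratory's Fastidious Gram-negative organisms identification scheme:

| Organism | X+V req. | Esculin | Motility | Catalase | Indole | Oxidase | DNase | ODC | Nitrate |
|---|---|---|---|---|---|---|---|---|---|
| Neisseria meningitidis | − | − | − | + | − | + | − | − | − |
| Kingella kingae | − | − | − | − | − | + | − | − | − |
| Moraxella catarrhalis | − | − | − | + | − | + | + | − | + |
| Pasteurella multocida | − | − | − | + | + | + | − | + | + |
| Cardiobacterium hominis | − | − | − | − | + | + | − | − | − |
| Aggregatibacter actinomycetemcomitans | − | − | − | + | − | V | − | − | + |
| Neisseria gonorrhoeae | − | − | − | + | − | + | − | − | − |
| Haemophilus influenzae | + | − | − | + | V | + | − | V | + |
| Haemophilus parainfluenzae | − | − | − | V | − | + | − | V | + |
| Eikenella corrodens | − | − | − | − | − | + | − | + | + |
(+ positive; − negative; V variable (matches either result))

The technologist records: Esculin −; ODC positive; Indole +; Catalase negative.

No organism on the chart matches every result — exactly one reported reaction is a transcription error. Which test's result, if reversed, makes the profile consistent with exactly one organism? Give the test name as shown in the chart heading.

As reported, no row in the chart matches all 4 reactions.
Reversing Indole → 2 organisms match (not unique).
Reversing Esculin → still no organism matches.
Reversing Catalase → 2 organisms match (not unique).
Reversing ODC (to −) → unique match: Cardiobacterium hominis.

ODC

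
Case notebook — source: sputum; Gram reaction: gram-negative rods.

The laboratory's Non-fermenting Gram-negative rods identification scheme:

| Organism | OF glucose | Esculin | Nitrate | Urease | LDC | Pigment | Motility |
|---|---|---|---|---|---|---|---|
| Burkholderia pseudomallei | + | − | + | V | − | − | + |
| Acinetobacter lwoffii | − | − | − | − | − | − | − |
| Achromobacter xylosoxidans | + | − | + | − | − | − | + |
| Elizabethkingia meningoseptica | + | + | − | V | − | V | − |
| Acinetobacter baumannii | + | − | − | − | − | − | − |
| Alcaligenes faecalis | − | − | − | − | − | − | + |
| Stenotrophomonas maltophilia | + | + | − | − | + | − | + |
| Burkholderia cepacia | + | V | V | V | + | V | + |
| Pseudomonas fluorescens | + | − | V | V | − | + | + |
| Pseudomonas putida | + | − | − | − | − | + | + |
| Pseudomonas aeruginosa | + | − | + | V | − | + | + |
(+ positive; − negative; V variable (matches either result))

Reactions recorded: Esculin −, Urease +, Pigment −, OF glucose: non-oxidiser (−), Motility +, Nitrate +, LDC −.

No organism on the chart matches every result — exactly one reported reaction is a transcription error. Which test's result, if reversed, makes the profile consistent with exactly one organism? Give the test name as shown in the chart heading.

As reported, no row in the chart matches all 7 reactions.
Reversing Esculin → still no organism matches.
Reversing LDC → still no organism matches.
Reversing Urease → still no organism matches.
Reversing Pigment → still no organism matches.
Reversing Nitrate → still no organism matches.
Reversing Motility → still no organism matches.
Reversing OF glucose (to +) → unique match: Burkholderia pseudomallei.

OF glucose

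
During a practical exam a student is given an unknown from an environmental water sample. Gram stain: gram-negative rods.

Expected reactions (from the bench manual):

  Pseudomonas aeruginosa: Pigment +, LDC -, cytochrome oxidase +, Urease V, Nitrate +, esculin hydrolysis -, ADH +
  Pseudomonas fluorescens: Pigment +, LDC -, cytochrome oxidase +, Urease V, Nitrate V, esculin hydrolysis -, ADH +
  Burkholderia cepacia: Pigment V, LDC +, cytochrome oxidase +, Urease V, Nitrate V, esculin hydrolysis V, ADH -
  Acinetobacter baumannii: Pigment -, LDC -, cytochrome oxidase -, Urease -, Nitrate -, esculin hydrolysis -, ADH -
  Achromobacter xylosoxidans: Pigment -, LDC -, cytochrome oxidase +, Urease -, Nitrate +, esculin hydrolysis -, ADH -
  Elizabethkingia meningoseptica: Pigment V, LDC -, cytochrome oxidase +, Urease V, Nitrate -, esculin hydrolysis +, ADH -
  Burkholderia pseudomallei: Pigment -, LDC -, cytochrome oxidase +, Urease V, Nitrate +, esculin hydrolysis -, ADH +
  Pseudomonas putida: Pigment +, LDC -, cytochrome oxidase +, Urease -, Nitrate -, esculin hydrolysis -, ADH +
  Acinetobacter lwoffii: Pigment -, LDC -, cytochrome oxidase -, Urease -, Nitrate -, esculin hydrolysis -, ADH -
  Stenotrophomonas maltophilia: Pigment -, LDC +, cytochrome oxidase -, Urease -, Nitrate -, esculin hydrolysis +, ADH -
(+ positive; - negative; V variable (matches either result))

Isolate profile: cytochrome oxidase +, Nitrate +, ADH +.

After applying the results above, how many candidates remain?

3

ADH +: excludes 6 organisms — 4 left.
Nitrate +: excludes Pseudomonas putida — 3 left.
cytochrome oxidase +: all 3 remaining candidates are consistent.
Still consistent: Burkholderia pseudomallei, Pseudomonas aeruginosa, Pseudomonas fluorescens.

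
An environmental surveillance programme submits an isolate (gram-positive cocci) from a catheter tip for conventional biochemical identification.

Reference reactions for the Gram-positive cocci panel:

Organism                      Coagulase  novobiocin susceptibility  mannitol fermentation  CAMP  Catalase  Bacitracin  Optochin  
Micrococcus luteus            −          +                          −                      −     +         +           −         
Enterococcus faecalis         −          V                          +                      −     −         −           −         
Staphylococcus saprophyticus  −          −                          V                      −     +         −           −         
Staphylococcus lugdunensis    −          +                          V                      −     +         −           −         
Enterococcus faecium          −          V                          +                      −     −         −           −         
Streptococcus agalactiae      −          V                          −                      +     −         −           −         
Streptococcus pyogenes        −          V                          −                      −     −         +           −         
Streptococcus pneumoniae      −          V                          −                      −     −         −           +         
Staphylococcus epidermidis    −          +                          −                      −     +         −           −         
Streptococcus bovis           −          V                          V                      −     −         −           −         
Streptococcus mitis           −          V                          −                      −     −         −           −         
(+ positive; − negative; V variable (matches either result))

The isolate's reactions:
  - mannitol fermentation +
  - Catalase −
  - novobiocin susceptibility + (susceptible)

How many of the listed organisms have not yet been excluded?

Catalase −: excludes Micrococcus luteus, Staphylococcus saprophyticus, Staphylococcus lugdunensis, Staphylococcus epidermidis — 7 left.
novobiocin susceptibility +: all 7 remaining candidates are consistent.
mannitol fermentation +: excludes Streptococcus agalactiae, Streptococcus pyogenes, Streptococcus pneumoniae, Streptococcus mitis — 3 left.
Still consistent: Enterococcus faecalis, Enterococcus faecium, Streptococcus bovis.

3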